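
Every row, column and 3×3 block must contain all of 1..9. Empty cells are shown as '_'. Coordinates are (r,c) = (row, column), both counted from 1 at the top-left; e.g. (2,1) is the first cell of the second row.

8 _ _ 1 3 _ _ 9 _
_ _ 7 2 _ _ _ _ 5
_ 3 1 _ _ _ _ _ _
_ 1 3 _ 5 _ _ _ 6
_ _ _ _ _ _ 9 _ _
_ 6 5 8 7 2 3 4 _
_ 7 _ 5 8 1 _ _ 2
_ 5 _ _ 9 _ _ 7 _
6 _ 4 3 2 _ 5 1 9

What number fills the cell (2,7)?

1

(6,1) = 9 (sole candidate).
(6,9) = 1 (sole candidate).
(7,1) = 3 (sole candidate).
(7,3) = 9 (sole candidate).
(7,8) = 6 (sole candidate).
(9,2) = 8 (sole candidate).
(9,6) = 7 (sole candidate).
(2,1) = 4 (sole candidate).
(2,2) = 9 (sole candidate).
(2,5) = 6 (sole candidate).
(2,6) = 8 (sole candidate).
(2,7) = 1: row 2 has {2,4,5,6,7,8,9}; col 7 has {3,5,9}; box has {5,9} → only 1 remains.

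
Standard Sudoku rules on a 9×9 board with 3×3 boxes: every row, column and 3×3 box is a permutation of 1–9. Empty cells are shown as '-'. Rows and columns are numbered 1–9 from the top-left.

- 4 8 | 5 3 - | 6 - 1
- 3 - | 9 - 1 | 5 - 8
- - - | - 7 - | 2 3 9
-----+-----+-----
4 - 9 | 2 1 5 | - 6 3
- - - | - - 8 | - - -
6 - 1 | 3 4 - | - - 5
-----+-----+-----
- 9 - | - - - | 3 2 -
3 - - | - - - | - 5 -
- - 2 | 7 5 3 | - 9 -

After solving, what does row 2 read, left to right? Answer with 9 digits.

row 1, column 6 = 2: row 1 has {1,3,4,5,6,8}; col 6 has {1,3,5,8}; box has {1,3,5,7,9} → only 2 remains.
row 1, column 8 = 7: row 1 has {1,2,3,4,5,6,8}; col 8 has {2,3,5,6,9}; box has {1,2,3,5,6,8,9} → only 7 remains.
row 2, column 5 = 6: row 2 has {1,3,5,8,9}; col 5 has {1,3,4,5,7}; box has {1,2,3,5,7,9} → only 6 remains.
row 2, column 8 = 4: row 2 has {1,3,5,6,8,9}; col 8 has {2,3,5,6,7,9}; box has {1,2,3,5,6,7,8,9} → only 4 remains.
row 3, column 6 = 4: row 3 has {2,3,7,9}; col 6 has {1,2,3,5,8}; box has {1,2,3,5,6,7,9} → only 4 remains.
row 5, column 4 = 6: row 5 has {8}; col 4 has {2,3,5,7,9}; box has {1,2,3,4,5,8} → only 6 remains.
row 5, column 5 = 9: row 5 has {6,8}; col 5 has {1,3,4,5,6,7}; box has {1,2,3,4,5,6,8} → only 9 remains.
row 5, column 8 = 1: row 5 has {6,8,9}; col 8 has {2,3,4,5,6,7,9}; box has {3,5,6} → only 1 remains.
row 6, column 6 = 7: row 6 has {1,3,4,5,6}; col 6 has {1,2,3,4,5,8}; box has {1,2,3,4,5,6,8,9} → only 7 remains.
row 6, column 8 = 8: row 6 has {1,3,4,5,6,7}; col 8 has {1,2,3,4,5,6,7,9}; box has {1,3,5,6} → only 8 remains.
row 7, column 5 = 8: row 7 has {2,3,9}; col 5 has {1,3,4,5,6,7,9}; box has {3,5,7} → only 8 remains.
row 7, column 6 = 6: row 7 has {2,3,8,9}; col 6 has {1,2,3,4,5,7,8}; box has {3,5,7,8} → only 6 remains.
row 8, column 5 = 2: row 8 has {3,5}; col 5 has {1,3,4,5,6,7,8,9}; box has {3,5,6,7,8} → only 2 remains.
row 8, column 6 = 9: row 8 has {2,3,5}; col 6 has {1,2,3,4,5,6,7,8}; box has {2,3,5,6,7,8} → only 9 remains.
row 1, column 1 = 9: row 1 has {1,2,3,4,5,6,7,8}; col 1 has {3,4,6}; box has {3,4,8} → only 9 remains.
row 2, column 3 = 7: row 2 has {1,3,4,5,6,8,9}; col 3 has {1,2,8,9}; box has {3,4,8,9} → only 7 remains.
row 3, column 4 = 8: row 3 has {2,3,4,7,9}; col 4 has {2,3,5,6,7,9}; box has {1,2,3,4,5,6,7,9} → only 8 remains.
row 4, column 7 = 7: row 4 has {1,2,3,4,5,6,9}; col 7 has {2,3,5,6}; box has {1,3,5,6,8} → only 7 remains.
row 5, column 7 = 4: row 5 has {1,6,8,9}; col 7 has {2,3,5,6,7}; box has {1,3,5,6,7,8} → only 4 remains.
row 5, column 9 = 2: row 5 has {1,4,6,8,9}; col 9 has {1,3,5,8,9}; box has {1,3,4,5,6,7,8} → only 2 remains.
row 6, column 2 = 2: row 6 has {1,3,4,5,6,7,8}; col 2 has {3,4,9}; box has {1,4,6,9} → only 2 remains.
row 6, column 7 = 9: row 6 has {1,2,3,4,5,6,7,8}; col 7 has {2,3,4,5,6,7}; box has {1,2,3,4,5,6,7,8} → only 9 remains.
row 2, column 1 = 2: row 2 has {1,3,4,5,6,7,8,9}; col 1 has {3,4,6,9}; box has {3,4,7,8,9} → only 2 remains.

237961548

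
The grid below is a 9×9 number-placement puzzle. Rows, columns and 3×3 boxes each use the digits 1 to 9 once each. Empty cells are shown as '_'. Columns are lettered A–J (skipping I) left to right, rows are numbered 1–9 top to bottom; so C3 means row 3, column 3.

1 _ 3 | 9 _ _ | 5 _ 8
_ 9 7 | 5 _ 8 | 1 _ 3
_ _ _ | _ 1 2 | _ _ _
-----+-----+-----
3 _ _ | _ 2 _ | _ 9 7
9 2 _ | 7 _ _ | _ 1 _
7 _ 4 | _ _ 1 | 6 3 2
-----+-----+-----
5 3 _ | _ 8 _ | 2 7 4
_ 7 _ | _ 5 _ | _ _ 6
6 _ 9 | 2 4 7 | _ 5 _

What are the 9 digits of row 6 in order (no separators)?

754891632

E2 = 6 (sole candidate).
J3 = 9 (sole candidate).
E5 = 3 (sole candidate).
J5 = 5 (sole candidate).
D6 = 8: row 6 has {1,2,3,4,6,7}; col 4 has {2,5,7,9}; box has {1,2,3,7} → only 8 remains.
E6 = 9: row 6 has {1,2,3,4,6,7,8}; col 5 has {1,2,3,4,5,6,8}; box has {1,2,3,7,8} → only 9 remains.
C7 = 1 (sole candidate).
D7 = 6 (sole candidate).
F7 = 9 (sole candidate).
F8 = 3 (sole candidate).
H8 = 8 (sole candidate).
B9 = 8 (sole candidate).
G9 = 3 (sole candidate).
J9 = 1 (sole candidate).
E1 = 7 (sole candidate).
F1 = 4 (sole candidate).
D3 = 3 (sole candidate).
D4 = 4 (sole candidate).
G4 = 8 (sole candidate).
F5 = 6 (sole candidate).
G5 = 4 (sole candidate).
B6 = 5: row 6 has {1,2,3,4,6,7,8,9}; col 2 has {2,3,7,8,9}; box has {2,3,4,7,9} → only 5 remains.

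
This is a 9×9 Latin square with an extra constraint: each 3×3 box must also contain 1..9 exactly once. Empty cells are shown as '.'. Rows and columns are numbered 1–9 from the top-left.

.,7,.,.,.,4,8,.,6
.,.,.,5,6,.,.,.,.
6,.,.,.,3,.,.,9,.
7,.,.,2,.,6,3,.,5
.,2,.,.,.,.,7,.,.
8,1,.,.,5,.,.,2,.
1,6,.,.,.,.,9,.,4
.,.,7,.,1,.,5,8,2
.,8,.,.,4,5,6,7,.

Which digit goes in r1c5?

2

r6c7 = 4 (sole candidate).
r6c9 = 9 (sole candidate).
r7c8 = 3 (sole candidate).
r9c9 = 1 (sole candidate).
r3c9 = 7 (sole candidate).
r4c8 = 1 (sole candidate).
r5c8 = 6 (sole candidate).
r5c9 = 8 (sole candidate).
r1c8 = 5 (sole candidate).
r2c8 = 4 (sole candidate).
r2c9 = 3 (sole candidate).
r5c5 = 9 (sole candidate).
r1c5 = 2: row 1 has {4,5,6,7,8}; col 5 has {1,3,4,5,6,9}; box has {3,4,5,6} → only 2 remains.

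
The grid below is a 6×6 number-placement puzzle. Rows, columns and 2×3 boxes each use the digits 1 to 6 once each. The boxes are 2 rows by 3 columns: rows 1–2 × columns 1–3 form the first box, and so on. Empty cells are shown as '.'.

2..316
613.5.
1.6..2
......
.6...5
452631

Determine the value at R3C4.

R1C2 = 4: row 1 has {1,2,3,6}; col 2 has {1,5,6}; box has {1,2,3,6} → only 4 remains.
R1C3 = 5: row 1 has {1,2,3,4,6}; col 3 has {2,3,6}; box has {1,2,3,4,6} → only 5 remains.
R2C6 = 4: row 2 has {1,3,5,6}; col 6 has {1,2,5,6}; box has {1,3,5,6} → only 4 remains.
R3C2 = 3: row 3 has {1,2,6}; col 2 has {1,4,5,6}; box has {1,6} → only 3 remains.
R3C5 = 4: row 3 has {1,2,3,6}; col 5 has {1,3,5}; box has {2} → only 4 remains.
R4C1 = 5: row 4 has {}; col 1 has {1,2,4,6}; box has {1,3,6} → only 5 remains.
R4C2 = 2: row 4 has {5}; col 2 has {1,3,4,5,6}; box has {1,3,5,6} → only 2 remains.
R4C3 = 4: row 4 has {2,5}; col 3 has {2,3,5,6}; box has {1,2,3,5,6} → only 4 remains.
R4C4 = 1: row 4 has {2,4,5}; col 4 has {3,6}; box has {2,4} → only 1 remains.
R4C5 = 6: row 4 has {1,2,4,5}; col 5 has {1,3,4,5}; box has {1,2,4} → only 6 remains.
R4C6 = 3: row 4 has {1,2,4,5,6}; col 6 has {1,2,4,5,6}; box has {1,2,4,6} → only 3 remains.
R5C1 = 3: row 5 has {5,6}; col 1 has {1,2,4,5,6}; box has {2,4,5,6} → only 3 remains.
R5C3 = 1: row 5 has {3,5,6}; col 3 has {2,3,4,5,6}; box has {2,3,4,5,6} → only 1 remains.
R5C5 = 2: row 5 has {1,3,5,6}; col 5 has {1,3,4,5,6}; box has {1,3,5,6} → only 2 remains.
R2C4 = 2: row 2 has {1,3,4,5,6}; col 4 has {1,3,6}; box has {1,3,4,5,6} → only 2 remains.
R3C4 = 5: row 3 has {1,2,3,4,6}; col 4 has {1,2,3,6}; box has {1,2,3,4,6} → only 5 remains.

5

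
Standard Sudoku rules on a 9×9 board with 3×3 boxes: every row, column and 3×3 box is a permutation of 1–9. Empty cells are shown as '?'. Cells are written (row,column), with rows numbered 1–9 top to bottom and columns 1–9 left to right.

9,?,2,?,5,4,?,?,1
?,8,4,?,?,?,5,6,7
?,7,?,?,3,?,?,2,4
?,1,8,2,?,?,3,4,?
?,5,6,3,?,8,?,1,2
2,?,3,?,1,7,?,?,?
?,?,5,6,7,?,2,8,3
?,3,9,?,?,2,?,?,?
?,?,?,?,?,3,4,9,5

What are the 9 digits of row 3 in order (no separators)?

(1,2) = 6 (sole candidate).
(1,7) = 8 (sole candidate).
(1,8) = 3 (sole candidate).
(3,3) = 1: row 3 has {2,3,4,7}; col 3 has {2,3,4,5,6,8,9}; box has {2,4,6,7,8,9} → only 1 remains.
(3,7) = 9: row 3 has {1,2,3,4,7}; col 7 has {2,3,4,5,8}; box has {1,2,3,4,5,6,7,8} → only 9 remains.
(4,1) = 7 (sole candidate).
(5,1) = 4 (sole candidate).
(5,5) = 9 (sole candidate).
(5,7) = 7 (sole candidate).
(6,2) = 9 (sole candidate).
(6,7) = 6 (sole candidate).
(6,8) = 5 (sole candidate).
(6,9) = 8 (sole candidate).
(7,1) = 1 (sole candidate).
(7,2) = 4 (sole candidate).
(7,6) = 9 (sole candidate).
(8,7) = 1 (sole candidate).
(8,8) = 7 (sole candidate).
(8,9) = 6 (sole candidate).
(9,2) = 2 (sole candidate).
(9,3) = 7 (sole candidate).
(9,5) = 8 (sole candidate).
(1,4) = 7 (sole candidate).
(2,1) = 3 (sole candidate).
(2,5) = 2 (sole candidate).
(2,6) = 1 (sole candidate).
(3,1) = 5: row 3 has {1,2,3,4,7,9}; col 1 has {1,2,3,4,7,9}; box has {1,2,3,4,6,7,8,9} → only 5 remains.
(3,4) = 8: row 3 has {1,2,3,4,5,7,9}; col 4 has {2,3,6,7}; box has {1,2,3,4,5,7} → only 8 remains.
(3,6) = 6: row 3 has {1,2,3,4,5,7,8,9}; col 6 has {1,2,3,4,7,8,9}; box has {1,2,3,4,5,7,8} → only 6 remains.

571836924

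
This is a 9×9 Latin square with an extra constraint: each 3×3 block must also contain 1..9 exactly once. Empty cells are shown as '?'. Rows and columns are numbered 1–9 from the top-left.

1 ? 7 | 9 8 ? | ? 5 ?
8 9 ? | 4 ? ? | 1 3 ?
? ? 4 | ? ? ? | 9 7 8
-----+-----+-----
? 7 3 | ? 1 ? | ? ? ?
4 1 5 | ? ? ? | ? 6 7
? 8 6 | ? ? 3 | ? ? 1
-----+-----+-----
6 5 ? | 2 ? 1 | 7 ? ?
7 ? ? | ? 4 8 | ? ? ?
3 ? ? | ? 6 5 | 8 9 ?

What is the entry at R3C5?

3

R2C3 = 2 (sole candidate).
R2C9 = 6 (sole candidate).
R3C1 = 5 (sole candidate).
R5C4 = 8 (sole candidate).
R7C8 = 4 (sole candidate).
R7C9 = 3 (sole candidate).
R8C2 = 2 (sole candidate).
R8C4 = 3 (sole candidate).
R8C8 = 1 (sole candidate).
R8C9 = 5 (sole candidate).
R9C2 = 4 (sole candidate).
R9C3 = 1 (sole candidate).
R9C4 = 7 (sole candidate).
R9C9 = 2 (sole candidate).
R1C9 = 4 (sole candidate).
R2C6 = 7 (sole candidate).
R4C9 = 9 (sole candidate).
R6C4 = 5 (sole candidate).
R6C8 = 2 (sole candidate).
R7C5 = 9 (sole candidate).
R8C3 = 9 (sole candidate).
R8C7 = 6 (sole candidate).
R1C7 = 2 (sole candidate).
R2C5 = 5 (sole candidate).
R4C1 = 2 (sole candidate).
R4C4 = 6 (sole candidate).
R4C6 = 4 (sole candidate).
R4C7 = 5 (sole candidate).
R4C8 = 8 (sole candidate).
R5C5 = 2 (sole candidate).
R5C6 = 9 (sole candidate).
R5C7 = 3 (sole candidate).
R6C1 = 9 (sole candidate).
R6C5 = 7 (sole candidate).
R6C7 = 4 (sole candidate).
R7C3 = 8 (sole candidate).
R1C6 = 6 (sole candidate).
R3C4 = 1 (sole candidate).
R3C5 = 3: row 3 has {1,4,5,7,8,9}; col 5 has {1,2,4,5,6,7,8,9}; box has {1,4,5,6,7,8,9} → only 3 remains.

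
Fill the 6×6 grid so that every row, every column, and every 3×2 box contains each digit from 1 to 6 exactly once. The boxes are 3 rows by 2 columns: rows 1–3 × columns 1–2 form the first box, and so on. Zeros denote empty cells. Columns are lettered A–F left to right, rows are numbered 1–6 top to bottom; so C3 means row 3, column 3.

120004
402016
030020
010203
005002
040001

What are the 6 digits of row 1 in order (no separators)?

B2 = 5: row 2 has {1,2,4,6}; col 2 has {1,2,3,4}; box has {1,2,3,4} → only 5 remains.
D2 = 3: row 2 has {1,2,4,5,6}; col 4 has {2}; box has {2} → only 3 remains.
A3 = 6: row 3 has {2,3}; col 1 has {1,4}; box has {1,2,3,4,5} → only 6 remains.
F3 = 5: row 3 has {2,3,6}; col 6 has {1,2,3,4,6}; box has {1,2,4,6} → only 5 remains.
A4 = 5: row 4 has {1,2,3}; col 1 has {1,4,6}; box has {1,4} → only 5 remains.
A5 = 3: row 5 has {2,5}; col 1 has {1,4,5,6}; box has {1,4,5} → only 3 remains.
B5 = 6: row 5 has {2,3,5}; col 2 has {1,2,3,4,5}; box has {1,3,4,5} → only 6 remains.
E5 = 4: row 5 has {2,3,5,6}; col 5 has {1,2}; box has {1,2,3} → only 4 remains.
A6 = 2: row 6 has {1,4}; col 1 has {1,3,4,5,6}; box has {1,3,4,5,6} → only 2 remains.
D6 = 6: row 6 has {1,2,4}; col 4 has {2,3}; box has {2,5} → only 6 remains.
E6 = 5: row 6 has {1,2,4,6}; col 5 has {1,2,4}; box has {1,2,3,4} → only 5 remains.
C1 = 6: row 1 has {1,2,4}; col 3 has {2,5}; box has {2,3} → only 6 remains.
D1 = 5: row 1 has {1,2,4,6}; col 4 has {2,3,6}; box has {2,3,6} → only 5 remains.
E1 = 3: row 1 has {1,2,4,5,6}; col 5 has {1,2,4,5}; box has {1,2,4,5,6} → only 3 remains.

126534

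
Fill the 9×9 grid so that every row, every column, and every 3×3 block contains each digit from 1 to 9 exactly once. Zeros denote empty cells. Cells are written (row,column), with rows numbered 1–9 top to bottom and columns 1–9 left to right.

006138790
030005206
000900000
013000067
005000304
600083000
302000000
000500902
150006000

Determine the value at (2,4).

(1,9) = 5: row 1 has {1,3,6,7,8,9}; col 9 has {2,4,6,7}; box has {2,6,7,9} → only 5 remains.
(3,1) = 5: in row 3, 5 can only go here (every other open cell in that row sees a 5).
(3,5) = 6: in row 3, 6 can only go here (every other open cell in that row sees a 6).
(5,4) = 6: in row 5, 6 can only go here (every other open cell in that row sees a 6).
(8,8) = 3: in row 8, 3 can only go here (every other open cell in that row sees a 3).
(8,2) = 6: in row 8, 6 can only go here (every other open cell in that row sees a 6).
(9,9) = 8: row 9 has {1,5,6}; col 9 has {2,4,5,6,7}; box has {2,3,9} → only 8 remains.
(7,9) = 1: row 7 has {2,3}; col 9 has {2,4,5,6,7,8}; box has {2,3,8,9} → only 1 remains.
(9,7) = 4: row 9 has {1,5,6,8}; col 7 has {2,3,7,9}; box has {1,2,3,8,9} → only 4 remains.
(9,8) = 7: row 9 has {1,4,5,6,8}; col 8 has {3,6,9}; box has {1,2,3,4,8,9} → only 7 remains.
(3,9) = 3: row 3 has {5,6,9}; col 9 has {1,2,4,5,6,7,8}; box has {2,5,6,7,9} → only 3 remains.
(6,9) = 9: row 6 has {3,6,8}; col 9 has {1,2,3,4,5,6,7,8}; box has {3,4,6,7} → only 9 remains.
(7,8) = 5: row 7 has {1,2,3}; col 8 has {3,6,7,9}; box has {1,2,3,4,7,8,9} → only 5 remains.
(9,3) = 9: row 9 has {1,4,5,6,7,8}; col 3 has {2,3,5,6}; box has {1,2,3,5,6} → only 9 remains.
(9,5) = 2: row 9 has {1,4,5,6,7,8,9}; col 5 has {3,6,8}; box has {5,6} → only 2 remains.
(7,7) = 6: row 7 has {1,2,3,5}; col 7 has {2,3,4,7,9}; box has {1,2,3,4,5,7,8,9} → only 6 remains.
(9,4) = 3: row 9 has {1,2,4,5,6,7,8,9}; col 4 has {1,5,6,9}; box has {2,5,6} → only 3 remains.
(2,1) = 9: in row 2, 9 can only go here (every other open cell in that row sees a 9).
(6,7) = 5: in row 6, 5 can only go here (every other open cell in that row sees a 5).
(4,7) = 8: row 4 has {1,3,6,7}; col 7 has {2,3,4,5,6,7,9}; box has {3,4,5,6,7,9} → only 8 remains.
(3,7) = 1: row 3 has {3,5,6,9}; col 7 has {2,3,4,5,6,7,8,9}; box has {2,3,5,6,7,9} → only 1 remains.
(2,3) = 1: in row 2, 1 can only go here (every other open cell in that row sees a 1).
(2,8) = 8: in row 2, 8 can only go here (every other open cell in that row sees an 8).
(3,8) = 4: row 3 has {1,3,5,6,9}; col 8 has {3,5,6,7,8,9}; box has {1,2,3,5,6,7,8,9} → only 4 remains.
(4,5) = 5: in row 4, 5 can only go here (every other open cell in that row sees a 5).
(4,6) = 9: in row 4, 9 can only go here (every other open cell in that row sees a 9).
(5,2) = 9: in row 5, 9 can only go here (every other open cell in that row sees a 9).
(5,1) = 8: in row 5, 8 can only go here (every other open cell in that row sees an 8).
(6,8) = 1: in row 6, 1 can only go here (every other open cell in that row sees a 1).
(5,8) = 2: row 5 has {3,4,5,6,8,9}; col 8 has {1,3,4,5,6,7,8,9}; box has {1,3,4,5,6,7,8,9} → only 2 remains.
(7,5) = 9: in row 7, 9 can only go here (every other open cell in that row sees a 9).
(8,3) = 8: in row 8, 8 can only go here (every other open cell in that row sees an 8).
(3,3) = 7: row 3 has {1,3,4,5,6,9}; col 3 has {1,2,3,5,6,8,9}; box has {1,3,5,6,9} → only 7 remains.
(3,6) = 2: row 3 has {1,3,4,5,6,7,9}; col 6 has {3,5,6,8,9}; box has {1,3,5,6,8,9} → only 2 remains.
(6,3) = 4: row 6 has {1,3,5,6,8,9}; col 3 has {1,2,3,5,6,7,8,9}; box has {1,3,5,6,8,9} → only 4 remains.
(3,2) = 8: row 3 has {1,2,3,4,5,6,7,9}; col 2 has {1,3,5,6,9}; box has {1,3,5,6,7,9} → only 8 remains.
(4,1) = 2: row 4 has {1,3,5,6,7,8,9}; col 1 has {1,3,5,6,8,9}; box has {1,3,4,5,6,8,9} → only 2 remains.
(4,4) = 4: row 4 has {1,2,3,5,6,7,8,9}; col 4 has {1,3,5,6,9}; box has {3,5,6,8,9} → only 4 remains.
(6,2) = 7: row 6 has {1,3,4,5,6,8,9}; col 2 has {1,3,5,6,8,9}; box has {1,2,3,4,5,6,8,9} → only 7 remains.
(6,4) = 2: row 6 has {1,3,4,5,6,7,8,9}; col 4 has {1,3,4,5,6,9}; box has {3,4,5,6,8,9} → only 2 remains.
(7,2) = 4: row 7 has {1,2,3,5,6,9}; col 2 has {1,3,5,6,7,8,9}; box has {1,2,3,5,6,8,9} → only 4 remains.
(7,6) = 7: row 7 has {1,2,3,4,5,6,9}; col 6 has {2,3,5,6,8,9}; box has {2,3,5,6,9} → only 7 remains.
(8,1) = 7: row 8 has {2,3,5,6,8,9}; col 1 has {1,2,3,5,6,8,9}; box has {1,2,3,4,5,6,8,9} → only 7 remains.
(1,1) = 4: row 1 has {1,3,5,6,7,8,9}; col 1 has {1,2,3,5,6,7,8,9}; box has {1,3,5,6,7,8,9} → only 4 remains.
(1,2) = 2: row 1 has {1,3,4,5,6,7,8,9}; col 2 has {1,3,4,5,6,7,8,9}; box has {1,3,4,5,6,7,8,9} → only 2 remains.
(2,4) = 7: row 2 has {1,2,3,5,6,8,9}; col 4 has {1,2,3,4,5,6,9}; box has {1,2,3,5,6,8,9} → only 7 remains.

7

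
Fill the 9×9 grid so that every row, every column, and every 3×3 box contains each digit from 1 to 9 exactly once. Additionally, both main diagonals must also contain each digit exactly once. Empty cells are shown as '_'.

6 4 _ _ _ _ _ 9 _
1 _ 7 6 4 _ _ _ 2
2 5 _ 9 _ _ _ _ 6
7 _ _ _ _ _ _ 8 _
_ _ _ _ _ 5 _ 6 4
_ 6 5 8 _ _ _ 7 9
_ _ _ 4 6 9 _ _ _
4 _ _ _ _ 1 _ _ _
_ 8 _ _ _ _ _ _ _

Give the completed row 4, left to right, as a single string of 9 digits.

row 6, column 1 = 3: row 6 has {5,6,7,8,9}; col 1 has {1,2,4,6,7}; box has {5,6,7} → only 3 remains.
row 7, column 1 = 5: row 7 has {4,6,9}; col 1 has {1,2,3,4,6,7}; box has {4,8} → only 5 remains.
row 9, column 1 = 9: row 9 has {8}; col 1 has {1,2,3,4,5,6,7}; box has {4,5,8}; anti-diagonal has {8} → only 9 remains.
row 5, column 1 = 8: row 5 has {4,5,6}; col 1 has {1,2,3,4,5,6,7,9}; box has {3,5,6,7} → only 8 remains.
row 2, column 2 = 9: in row 2, 9 can only go here (every other open cell in that row sees a 9).
row 4, column 6 = 6: in row 4, 6 can only go here (every other open cell in that row sees a 6).
row 4, column 3 = 4: in row 4, 4 can only go here (every other open cell in that row sees a 4).
row 4, column 5 = 9: in row 4, 9 can only go here (every other open cell in that row sees a 9).
row 5, column 3 = 9: in row 5, 9 can only go here (every other open cell in that row sees a 9).
row 6, column 6 = 4: in row 6, 4 can only go here (every other open cell in that row sees a 4).
row 8, column 7 = 9: in row 8, 9 can only go here (every other open cell in that row sees a 9).
row 8, column 3 = 6: in row 8, 6 can only go here (every other open cell in that row sees a 6).
row 9, column 7 = 6: in row 9, 6 can only go here (every other open cell in that row sees a 6).
row 9, column 8 = 4: in row 9, 4 can only go here (every other open cell in that row sees a 4).
row 3, column 7 = 4: in row 3, 4 can only go here (every other open cell in that row sees a 4).
row 8, column 5 = 8: in box 8, 8 can only go here (every other open cell in that box sees an 8).
row 7, column 9 = 8: in column 9, 8 can only go here (every other open cell in that column sees an 8).
row 3, column 3 = 8: in main diagonal, 8 can only go here (every other open cell in that diagonal sees an 8).
row 1, column 3 = 3: row 1 has {4,6,9}; col 3 has {4,5,6,7,8,9}; box has {1,2,4,5,6,7,8,9} → only 3 remains.
Singles propagation stalls; row 4, column 2 is still open with candidates {1,2}.
  Try row 4, column 2 = 1: this forces row 5, column 2=2, row 7, column 3=2, row 9, column 3=1, row 8, column 8=2, row 4, column 4=3, row 4, column 9=5; then box 9 has no cell left for 5 — contradiction.
So row 4, column 2 = 2.
row 5, column 2 = 1 (sole candidate).
Singles propagation stalls; row 4, column 7 is still open with candidates {1,3,5}.
  Try row 4, column 7 = 1: this forces row 4, column 4=3, row 4, column 9=5, row 6, column 7=2, row 7, column 7=7, row 8, column 9=3, row 9, column 9=1, row 1, column 9=7; then row 8, column 2 has no candidate left — contradiction.
  Try row 4, column 7 = 3: this forces row 4, column 4=1, row 4, column 9=5, row 5, column 7=2, row 6, column 5=2, row 6, column 7=1, row 7, column 7=7, row 8, column 9=3; then row 9, column 9 has no candidate left — contradiction.
So row 4, column 7 = 5.
row 2, column 8 = 5 (hidden single in row 2).
row 9, column 9 = 5 (hidden single in main diagonal).
row 8, column 4 = 5 (hidden single in row 8).
row 1, column 5 = 5 (hidden single in row 1).
row 8, column 8 = 2 (hidden single in row 8).
row 7, column 3 = 2 (hidden single in row 7).
row 9, column 3 = 1 (sole candidate).
row 1, column 9 = 1 (hidden single in anti-diagonal).
row 3, column 8 = 3 (sole candidate).
row 4, column 9 = 3: row 4 has {2,4,5,6,7,8,9}; col 9 has {1,2,4,5,6,8,9}; box has {4,5,6,7,8,9} → only 3 remains.
row 5, column 7 = 2 (sole candidate).
row 6, column 7 = 1 (sole candidate).
row 7, column 8 = 1 (sole candidate).
row 8, column 9 = 7 (sole candidate).
row 2, column 7 = 8 (sole candidate).
row 3, column 6 = 7 (sole candidate).
row 4, column 4 = 1: row 4 has {2,3,4,5,6,7,8,9}; col 4 has {4,5,6,8,9}; box has {4,5,6,8,9}; main diagonal has {2,4,5,6,8,9} → only 1 remains.

724196583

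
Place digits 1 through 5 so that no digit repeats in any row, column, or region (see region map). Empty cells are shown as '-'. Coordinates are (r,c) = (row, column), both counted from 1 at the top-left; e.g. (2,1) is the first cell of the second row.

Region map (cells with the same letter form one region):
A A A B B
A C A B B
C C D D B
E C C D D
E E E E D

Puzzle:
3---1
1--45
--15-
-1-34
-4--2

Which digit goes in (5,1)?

5

(1,4) = 2: row 1 has {1,3}; col 4 has {3,4,5}; region has {1,4,5} → only 2 remains.
(2,3) = 2: row 2 has {1,4,5}; col 3 has {1}; region has {1,3} → only 2 remains.
(3,5) = 3: row 3 has {1,5}; col 5 has {1,2,4,5}; region has {1,2,4,5} → only 3 remains.
(4,3) = 5: row 4 has {1,3,4}; col 3 has {1,2}; region has {1} → only 5 remains.
(5,1) = 5: row 5 has {2,4}; col 1 has {1,3}; region has {4} → only 5 remains.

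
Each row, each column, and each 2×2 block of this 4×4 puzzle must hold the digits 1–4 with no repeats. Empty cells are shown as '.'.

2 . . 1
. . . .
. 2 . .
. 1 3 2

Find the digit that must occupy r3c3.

r1c3 = 4: row 1 has {1,2}; col 3 has {3}; box has {1} → only 4 remains.
r2c3 = 2: row 2 has {}; col 3 has {3,4}; box has {1,4} → only 2 remains.
r2c4 = 3: row 2 has {2}; col 4 has {1,2}; box has {1,2,4} → only 3 remains.
r3c3 = 1: row 3 has {2}; col 3 has {2,3,4}; box has {2,3} → only 1 remains.

1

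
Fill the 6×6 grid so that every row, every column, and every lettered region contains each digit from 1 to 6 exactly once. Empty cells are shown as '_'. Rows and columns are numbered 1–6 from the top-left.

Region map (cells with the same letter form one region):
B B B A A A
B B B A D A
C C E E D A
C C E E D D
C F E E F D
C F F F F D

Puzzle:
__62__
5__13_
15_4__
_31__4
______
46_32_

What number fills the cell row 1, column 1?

row 1, column 1 = 3: row 1 has {2,6}; col 1 has {1,4,5}; region has {5,6} → only 3 remains.

3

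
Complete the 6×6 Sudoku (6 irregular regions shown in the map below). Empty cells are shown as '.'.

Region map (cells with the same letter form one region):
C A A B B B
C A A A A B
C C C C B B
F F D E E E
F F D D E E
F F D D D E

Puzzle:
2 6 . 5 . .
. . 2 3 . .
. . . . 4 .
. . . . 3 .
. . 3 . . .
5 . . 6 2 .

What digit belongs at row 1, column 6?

row 1, column 5 = 1: row 1 has {2,5,6}; col 5 has {2,3,4}; region has {4,5} → only 1 remains.
row 1, column 6 = 3: row 1 has {1,2,5,6}; col 6 has {}; region has {1,4,5} → only 3 remains.

3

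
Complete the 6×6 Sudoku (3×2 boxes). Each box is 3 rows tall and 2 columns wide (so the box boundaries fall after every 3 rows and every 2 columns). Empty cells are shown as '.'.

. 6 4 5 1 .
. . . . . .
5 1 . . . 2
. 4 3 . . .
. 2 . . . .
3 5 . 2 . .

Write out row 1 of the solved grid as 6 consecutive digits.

row 1, column 1 = 2: row 1 has {1,4,5,6}; col 1 has {3,5}; box has {1,5,6} → only 2 remains.
row 1, column 6 = 3: row 1 has {1,2,4,5,6}; col 6 has {2}; box has {1,2} → only 3 remains.

264513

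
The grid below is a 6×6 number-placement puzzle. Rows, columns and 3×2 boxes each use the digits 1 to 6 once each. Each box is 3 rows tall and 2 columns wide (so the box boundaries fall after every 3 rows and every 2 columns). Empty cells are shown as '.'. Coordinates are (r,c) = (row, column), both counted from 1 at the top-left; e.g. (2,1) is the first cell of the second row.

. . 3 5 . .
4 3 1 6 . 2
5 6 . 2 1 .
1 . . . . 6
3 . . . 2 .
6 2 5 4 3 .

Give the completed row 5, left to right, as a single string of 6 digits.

346125

(1,1) = 2: row 1 has {3,5}; col 1 has {1,3,4,5,6}; box has {3,4,5,6} → only 2 remains.
(1,2) = 1: row 1 has {2,3,5}; col 2 has {2,3,6}; box has {2,3,4,5,6} → only 1 remains.
(1,6) = 4: row 1 has {1,2,3,5}; col 6 has {2,6}; box has {1,2} → only 4 remains.
(2,5) = 5: row 2 has {1,2,3,4,6}; col 5 has {1,2,3}; box has {1,2,4} → only 5 remains.
(3,3) = 4: row 3 has {1,2,5,6}; col 3 has {1,3,5}; box has {1,2,3,5,6} → only 4 remains.
(3,6) = 3: row 3 has {1,2,4,5,6}; col 6 has {2,4,6}; box has {1,2,4,5} → only 3 remains.
(4,3) = 2: row 4 has {1,6}; col 3 has {1,3,4,5}; box has {4,5} → only 2 remains.
(4,4) = 3: row 4 has {1,2,6}; col 4 has {2,4,5,6}; box has {2,4,5} → only 3 remains.
(4,5) = 4: row 4 has {1,2,3,6}; col 5 has {1,2,3,5}; box has {2,3,6} → only 4 remains.
(5,3) = 6: row 5 has {2,3}; col 3 has {1,2,3,4,5}; box has {2,3,4,5} → only 6 remains.
(5,4) = 1: row 5 has {2,3,6}; col 4 has {2,3,4,5,6}; box has {2,3,4,5,6} → only 1 remains.
(5,6) = 5: row 5 has {1,2,3,6}; col 6 has {2,3,4,6}; box has {2,3,4,6} → only 5 remains.
(6,6) = 1: row 6 has {2,3,4,5,6}; col 6 has {2,3,4,5,6}; box has {2,3,4,5,6} → only 1 remains.
(1,5) = 6: row 1 has {1,2,3,4,5}; col 5 has {1,2,3,4,5}; box has {1,2,3,4,5} → only 6 remains.
(4,2) = 5: row 4 has {1,2,3,4,6}; col 2 has {1,2,3,6}; box has {1,2,3,6} → only 5 remains.
(5,2) = 4: row 5 has {1,2,3,5,6}; col 2 has {1,2,3,5,6}; box has {1,2,3,5,6} → only 4 remains.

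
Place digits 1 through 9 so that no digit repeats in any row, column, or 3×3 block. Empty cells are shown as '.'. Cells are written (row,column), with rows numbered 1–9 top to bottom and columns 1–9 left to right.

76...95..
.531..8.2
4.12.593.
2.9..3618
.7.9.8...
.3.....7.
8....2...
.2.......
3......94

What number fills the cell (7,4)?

(1,8) = 4 (sole candidate).
(1,9) = 1 (sole candidate).
(2,1) = 9 (sole candidate).
(2,8) = 6 (sole candidate).
(3,2) = 8 (sole candidate).
(3,9) = 7 (sole candidate).
(4,2) = 4 (sole candidate).
(7,8) = 5 (sole candidate).
(8,8) = 8 (sole candidate).
(9,2) = 1 (sole candidate).
(1,3) = 2 (sole candidate).
(3,5) = 6 (sole candidate).
(5,8) = 2 (sole candidate).
(6,7) = 4 (sole candidate).
(7,2) = 9 (sole candidate).
(5,7) = 3 (sole candidate).
(5,9) = 5 (sole candidate).
(6,9) = 9 (sole candidate).
(5,3) = 6 (sole candidate).
(5,1) = 1 (sole candidate).
(5,5) = 4 (sole candidate).
(6,1) = 5 (sole candidate).
(6,3) = 8 (sole candidate).
(6,4) = 6 (sole candidate).
(6,6) = 1 (sole candidate).
(8,1) = 6 (sole candidate).
(8,9) = 3 (sole candidate).
(2,5) = 7 (sole candidate).
(2,6) = 4 (sole candidate).
(4,5) = 5 (sole candidate).
(6,5) = 2 (sole candidate).
(7,9) = 6 (sole candidate).
(8,6) = 7 (sole candidate).
(8,7) = 1 (sole candidate).
(9,5) = 8 (sole candidate).
(9,6) = 6 (sole candidate).
(1,5) = 3 (sole candidate).
(4,4) = 7 (sole candidate).
(7,5) = 1 (sole candidate).
(7,7) = 7 (sole candidate).
(8,5) = 9 (sole candidate).
(9,4) = 5 (sole candidate).
(9,7) = 2 (sole candidate).
(1,4) = 8 (sole candidate).
(7,3) = 4 (sole candidate).
(7,4) = 3: row 7 has {1,2,4,5,6,7,8,9}; col 4 has {1,2,5,6,7,8,9}; box has {1,2,5,6,7,8,9} → only 3 remains.

3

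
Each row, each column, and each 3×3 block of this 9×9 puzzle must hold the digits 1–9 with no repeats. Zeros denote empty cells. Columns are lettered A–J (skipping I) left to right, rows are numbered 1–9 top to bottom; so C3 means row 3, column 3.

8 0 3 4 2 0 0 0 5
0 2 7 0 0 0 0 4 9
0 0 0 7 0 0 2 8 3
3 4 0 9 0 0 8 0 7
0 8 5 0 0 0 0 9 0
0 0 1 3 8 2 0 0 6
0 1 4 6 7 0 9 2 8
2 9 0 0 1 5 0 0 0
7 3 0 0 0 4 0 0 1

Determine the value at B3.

B1 = 6 (sole candidate).
B3 = 5: row 3 has {2,3,7,8}; col 2 has {1,2,3,4,6,8,9}; box has {2,3,6,7,8} → only 5 remains.

5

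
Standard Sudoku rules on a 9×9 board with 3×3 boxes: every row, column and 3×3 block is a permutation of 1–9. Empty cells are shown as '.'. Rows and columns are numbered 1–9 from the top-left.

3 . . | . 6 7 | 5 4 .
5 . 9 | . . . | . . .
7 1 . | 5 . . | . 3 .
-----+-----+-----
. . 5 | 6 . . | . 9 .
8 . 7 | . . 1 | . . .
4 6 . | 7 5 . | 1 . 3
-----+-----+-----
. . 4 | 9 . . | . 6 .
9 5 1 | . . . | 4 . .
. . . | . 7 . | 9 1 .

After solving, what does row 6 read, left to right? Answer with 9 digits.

row 6, column 3 = 2: row 6 has {1,3,4,5,6,7}; col 3 has {1,4,5,7,9}; box has {4,5,6,7,8} → only 2 remains.
row 6, column 8 = 8: row 6 has {1,2,3,4,5,6,7}; col 8 has {1,3,4,6,9}; box has {1,3,9} → only 8 remains.
row 7, column 1 = 2: row 7 has {4,6,9}; col 1 has {3,4,5,7,8,9}; box has {1,4,5,9} → only 2 remains.
row 9, column 1 = 6: row 9 has {1,7,9}; col 1 has {2,3,4,5,7,8,9}; box has {1,2,4,5,9} → only 6 remains.
row 1, column 3 = 8: row 1 has {3,4,5,6,7}; col 3 has {1,2,4,5,7,9}; box has {1,3,5,7,9} → only 8 remains.
row 3, column 3 = 6: row 3 has {1,3,5,7}; col 3 has {1,2,4,5,7,8,9}; box has {1,3,5,7,8,9} → only 6 remains.
row 4, column 1 = 1: row 4 has {5,6,9}; col 1 has {2,3,4,5,6,7,8,9}; box has {2,4,5,6,7,8} → only 1 remains.
row 4, column 2 = 3: row 4 has {1,5,6,9}; col 2 has {1,5,6}; box has {1,2,4,5,6,7,8} → only 3 remains.
row 5, column 2 = 9: row 5 has {1,7,8}; col 2 has {1,3,5,6}; box has {1,2,3,4,5,6,7,8} → only 9 remains.
row 6, column 6 = 9: row 6 has {1,2,3,4,5,6,7,8}; col 6 has {1,7}; box has {1,5,6,7} → only 9 remains.

462759183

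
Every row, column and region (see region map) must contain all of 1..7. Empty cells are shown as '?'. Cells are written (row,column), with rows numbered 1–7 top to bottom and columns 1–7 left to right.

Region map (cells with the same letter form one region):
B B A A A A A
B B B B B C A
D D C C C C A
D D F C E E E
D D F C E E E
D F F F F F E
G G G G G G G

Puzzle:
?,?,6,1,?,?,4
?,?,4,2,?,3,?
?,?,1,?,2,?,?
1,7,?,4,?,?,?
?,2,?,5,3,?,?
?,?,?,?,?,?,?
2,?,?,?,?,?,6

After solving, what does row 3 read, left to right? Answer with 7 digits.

4517263

(5,3) = 7: row 5 has {2,3,5}; col 3 has {1,4,6}; region has {} → only 7 remains.
(5,7) = 1: row 5 has {2,3,5,7}; col 7 has {4,6}; region has {3} → only 1 remains.
(1,6) = 2: in row 1, 2 can only go here (every other open cell in that row sees a 2).
(4,3) = 3: in row 4, 3 can only go here (every other open cell in that row sees a 3).
(6,4) = 6: row 6 has {}; col 4 has {1,2,4,5}; region has {3,7} → only 6 remains.
(7,3) = 5: row 7 has {2,6}; col 3 has {1,3,4,6,7}; region has {2,6} → only 5 remains.
(3,4) = 7: row 3 has {1,2}; col 4 has {1,2,4,5,6}; region has {1,2,3,4,5} → only 7 remains.
(3,6) = 6: row 3 has {1,2,7}; col 6 has {2,3}; region has {1,2,3,4,5,7} → only 6 remains.
(4,6) = 5: row 4 has {1,3,4,7}; col 6 has {2,3,6}; region has {1,3} → only 5 remains.
(4,7) = 2: row 4 has {1,3,4,5,7}; col 7 has {1,4,6}; region has {1,3,5} → only 2 remains.
(5,6) = 4: row 5 has {1,2,3,5,7}; col 6 has {2,3,5,6}; region has {1,2,3,5} → only 4 remains.
(6,3) = 2: row 6 has {6}; col 3 has {1,3,4,5,6,7}; region has {3,6,7} → only 2 remains.
(6,6) = 1: row 6 has {2,6}; col 6 has {2,3,4,5,6}; region has {2,3,6,7} → only 1 remains.
(6,7) = 7: row 6 has {1,2,6}; col 7 has {1,2,4,6}; region has {1,2,3,4,5} → only 7 remains.
(7,4) = 3: row 7 has {2,5,6}; col 4 has {1,2,4,5,6,7}; region has {2,5,6} → only 3 remains.
(7,6) = 7: row 7 has {2,3,5,6}; col 6 has {1,2,3,4,5,6}; region has {2,3,5,6} → only 7 remains.
(2,7) = 5: row 2 has {2,3,4}; col 7 has {1,2,4,6,7}; region has {1,2,4,6} → only 5 remains.
(3,7) = 3: row 3 has {1,2,6,7}; col 7 has {1,2,4,5,6,7}; region has {1,2,4,5,6} → only 3 remains.
(4,5) = 6: row 4 has {1,2,3,4,5,7}; col 5 has {2,3}; region has {1,2,3,4,5,7} → only 6 remains.
(5,1) = 6: row 5 has {1,2,3,4,5,7}; col 1 has {1,2}; region has {1,2,7} → only 6 remains.
(1,5) = 7: row 1 has {1,2,4,6}; col 5 has {2,3,6}; region has {1,2,3,4,5,6} → only 7 remains.
(2,1) = 7: row 2 has {2,3,4,5}; col 1 has {1,2,6}; region has {2,4} → only 7 remains.
(2,5) = 1: row 2 has {2,3,4,5,7}; col 5 has {2,3,6,7}; region has {2,4,7} → only 1 remains.
(7,5) = 4: row 7 has {2,3,5,6,7}; col 5 has {1,2,3,6,7}; region has {2,3,5,6,7} → only 4 remains.
(2,2) = 6: row 2 has {1,2,3,4,5,7}; col 2 has {2,7}; region has {1,2,4,7} → only 6 remains.
(6,5) = 5: row 6 has {1,2,6,7}; col 5 has {1,2,3,4,6,7}; region has {1,2,3,6,7} → only 5 remains.
(7,2) = 1: row 7 has {2,3,4,5,6,7}; col 2 has {2,6,7}; region has {2,3,4,5,6,7} → only 1 remains.
(6,2) = 4: row 6 has {1,2,5,6,7}; col 2 has {1,2,6,7}; region has {1,2,3,5,6,7} → only 4 remains.
(3,2) = 5: row 3 has {1,2,3,6,7}; col 2 has {1,2,4,6,7}; region has {1,2,6,7} → only 5 remains.
(6,1) = 3: row 6 has {1,2,4,5,6,7}; col 1 has {1,2,6,7}; region has {1,2,5,6,7} → only 3 remains.
(1,1) = 5: row 1 has {1,2,4,6,7}; col 1 has {1,2,3,6,7}; region has {1,2,4,6,7} → only 5 remains.
(1,2) = 3: row 1 has {1,2,4,5,6,7}; col 2 has {1,2,4,5,6,7}; region has {1,2,4,5,6,7} → only 3 remains.
(3,1) = 4: row 3 has {1,2,3,5,6,7}; col 1 has {1,2,3,5,6,7}; region has {1,2,3,5,6,7} → only 4 remains.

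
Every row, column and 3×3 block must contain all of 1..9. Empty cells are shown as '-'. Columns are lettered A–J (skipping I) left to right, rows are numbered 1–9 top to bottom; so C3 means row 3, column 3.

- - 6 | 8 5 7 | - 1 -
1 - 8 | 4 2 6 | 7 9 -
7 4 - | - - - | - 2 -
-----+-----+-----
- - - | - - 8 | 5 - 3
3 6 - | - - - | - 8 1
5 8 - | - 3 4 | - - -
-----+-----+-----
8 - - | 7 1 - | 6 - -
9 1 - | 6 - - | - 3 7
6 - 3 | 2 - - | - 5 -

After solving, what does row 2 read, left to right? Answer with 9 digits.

A1 = 2 (sole candidate).
J1 = 4 (sole candidate).
J2 = 5: row 2 has {1,2,4,6,7,8,9}; col 9 has {1,3,4,7}; box has {1,2,4,7,9} → only 5 remains.
E3 = 9 (sole candidate).
A4 = 4 (sole candidate).
E5 = 7 (sole candidate).
H7 = 4 (sole candidate).
F8 = 5 (sole candidate).
B9 = 7 (sole candidate).
F9 = 9 (sole candidate).
J9 = 8 (sole candidate).
G1 = 3 (sole candidate).
B2 = 3: row 2 has {1,2,4,5,6,7,8,9}; col 2 has {1,4,6,7,8}; box has {1,2,4,6,7,8} → only 3 remains.

138426795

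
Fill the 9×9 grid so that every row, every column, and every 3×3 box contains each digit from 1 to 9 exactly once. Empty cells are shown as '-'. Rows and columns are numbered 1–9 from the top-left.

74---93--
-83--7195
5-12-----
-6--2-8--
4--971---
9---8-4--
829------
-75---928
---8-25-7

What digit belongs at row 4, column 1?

1

row 3, column 2 = 9 (sole candidate).
row 4, column 3 = 7 (sole candidate).
row 6, column 3 = 2 (sole candidate).
row 7, column 7 = 6 (sole candidate).
row 1, column 3 = 6 (sole candidate).
row 1, column 8 = 8 (sole candidate).
row 1, column 9 = 2 (sole candidate).
row 2, column 1 = 2 (sole candidate).
row 3, column 7 = 7 (sole candidate).
row 5, column 3 = 8 (sole candidate).
row 5, column 7 = 2 (sole candidate).
row 9, column 3 = 4 (sole candidate).
row 3, column 6 = 8 (hidden single in row 3).
row 3, column 5 = 3 (hidden single in row 3).
row 4, column 9 = 9 (hidden single in row 4).
row 6, column 8 = 7 (hidden single in row 6).
row 7, column 4 = 7 (hidden single in row 7).
row 9, column 5 = 9 (hidden single in row 9).
row 9, column 1 = 6 (hidden single in row 9).
Singles propagation stalls; row 4, column 1 is still open with candidates {1,3}.
  Try row 4, column 1 = 3: this forces row 5, column 2=5, row 6, column 2=1, row 8, column 1=1, row 9, column 2=3, row 9, column 8=1; then row 4 has no cell left for 1 — contradiction.
So row 4, column 1 = 1.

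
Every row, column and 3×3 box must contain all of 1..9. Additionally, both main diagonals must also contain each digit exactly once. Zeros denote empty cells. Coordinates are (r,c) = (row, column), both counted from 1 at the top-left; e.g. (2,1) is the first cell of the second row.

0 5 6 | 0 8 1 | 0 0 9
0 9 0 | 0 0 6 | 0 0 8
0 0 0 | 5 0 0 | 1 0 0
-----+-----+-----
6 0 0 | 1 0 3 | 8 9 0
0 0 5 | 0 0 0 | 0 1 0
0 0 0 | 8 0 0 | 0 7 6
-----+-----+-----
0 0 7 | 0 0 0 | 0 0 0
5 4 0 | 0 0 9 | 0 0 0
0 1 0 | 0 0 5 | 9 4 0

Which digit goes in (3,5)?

9

(9,1) = 2 (sole candidate).
(2,8) = 5 (sole candidate).
(5,5) = 6 (sole candidate).
(3,8) = 6 (hidden single in row 3).
(3,5) = 9: in row 3, 9 can only go here (every other open cell in that row sees a 9).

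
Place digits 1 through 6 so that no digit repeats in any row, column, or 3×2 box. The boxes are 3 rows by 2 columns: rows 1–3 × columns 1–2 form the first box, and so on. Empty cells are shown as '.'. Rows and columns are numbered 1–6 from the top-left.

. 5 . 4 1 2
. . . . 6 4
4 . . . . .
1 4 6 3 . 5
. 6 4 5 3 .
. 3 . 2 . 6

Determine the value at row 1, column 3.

3

row 1, column 3 = 3: row 1 has {1,2,4,5}; col 3 has {4,6}; box has {4} → only 3 remains.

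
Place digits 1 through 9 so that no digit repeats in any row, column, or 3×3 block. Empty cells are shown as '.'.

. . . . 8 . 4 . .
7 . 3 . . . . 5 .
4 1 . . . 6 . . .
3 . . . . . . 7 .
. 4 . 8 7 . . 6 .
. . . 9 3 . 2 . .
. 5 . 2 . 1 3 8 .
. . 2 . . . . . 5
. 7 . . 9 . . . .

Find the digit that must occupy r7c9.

r5c9 = 3: in row 5, 3 can only go here (every other open cell in that row sees a 3).
r6c3 = 7: in row 6, 7 can only go here (every other open cell in that row sees a 7).
r7c9 = 7: in row 7, 7 can only go here (every other open cell in that row sees a 7).

7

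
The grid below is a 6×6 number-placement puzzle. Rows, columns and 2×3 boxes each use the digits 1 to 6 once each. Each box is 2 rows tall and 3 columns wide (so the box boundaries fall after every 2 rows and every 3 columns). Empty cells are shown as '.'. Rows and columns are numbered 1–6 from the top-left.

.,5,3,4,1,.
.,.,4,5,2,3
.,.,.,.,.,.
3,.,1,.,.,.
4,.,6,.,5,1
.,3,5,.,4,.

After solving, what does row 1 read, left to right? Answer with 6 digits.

253416

row 1, column 6 = 6: row 1 has {1,3,4,5}; col 6 has {1,3}; box has {1,2,3,4,5} → only 6 remains.
row 3, column 3 = 2 (sole candidate).
row 4, column 5 = 6 (sole candidate).
row 5, column 2 = 2 (sole candidate).
row 5, column 4 = 3 (sole candidate).
row 6, column 1 = 1 (sole candidate).
row 6, column 6 = 2 (sole candidate).
row 1, column 1 = 2: row 1 has {1,3,4,5,6}; col 1 has {1,3,4}; box has {3,4,5} → only 2 remains.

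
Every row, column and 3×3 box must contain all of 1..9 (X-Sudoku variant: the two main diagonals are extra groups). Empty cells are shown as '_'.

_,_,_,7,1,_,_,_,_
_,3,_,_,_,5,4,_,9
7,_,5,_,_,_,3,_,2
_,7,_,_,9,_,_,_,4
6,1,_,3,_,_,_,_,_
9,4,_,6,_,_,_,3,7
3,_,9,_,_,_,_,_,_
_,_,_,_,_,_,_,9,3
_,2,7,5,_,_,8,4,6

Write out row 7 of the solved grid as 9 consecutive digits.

389426751

R9C1 = 1 (sole candidate).
R9C5 = 3 (sole candidate).
R9C6 = 9 (sole candidate).
R1C6 = 3 (hidden single in row 1).
R1C2 = 9 (hidden single in row 1).
R2C3 = 1 (hidden single in row 2).
R2C8 = 7 (hidden single in row 2).
R2C5 = 6 (hidden single in row 2).
R3C8 = 1 (hidden single in row 3).
R3C4 = 9 (hidden single in row 3).
R3C2 = 6 (hidden single in row 3).
R4C3 = 3 (hidden single in row 4).
R5C6 = 7 (hidden single in row 5).
R5C7 = 9 (hidden single in row 5).
R5C5 = 4 (hidden single in row 5).
R3C5 = 8 (sole candidate).
R3C6 = 4 (sole candidate).
R2C4 = 2 (sole candidate).
R2C1 = 8 (sole candidate).
R1C1 = 2 (sole candidate).
R1C3 = 4 (sole candidate).
R4C1 = 5 (sole candidate).
R8C1 = 4 (sole candidate).
R7C4 = 4: in row 7, 4 can only go here (every other open cell in that row sees a 4).
R7C6 = 6: in row 7, 6 can only go here (every other open cell in that row sees a 6).
R7C2 = 8: in row 7, 8 can only go here (every other open cell in that row sees an 8).
R8C2 = 5 (sole candidate).
R8C3 = 6 (sole candidate).
R1C9 = 8 (sole candidate).
R4C6 = 2 (sole candidate).
R5C9 = 5 (sole candidate).
R6C5 = 5 (sole candidate).
R7C9 = 1: row 7 has {3,4,6,8,9}; col 9 has {2,3,4,5,6,7,8,9}; box has {3,4,6,8,9} → only 1 remains.
R7C7 = 7: row 7 has {1,3,4,6,8,9}; col 7 has {3,4,8,9}; box has {1,3,4,6,8,9}; main diagonal has {2,3,4,5,6,9} → only 7 remains.
R8C7 = 2 (sole candidate).
R6C7 = 1 (sole candidate).
R7C5 = 2: row 7 has {1,3,4,6,7,8,9}; col 5 has {1,3,4,5,6,8,9}; box has {3,4,5,6,9} → only 2 remains.
R7C8 = 5: row 7 has {1,2,3,4,6,7,8,9}; col 8 has {1,3,4,7,9}; box has {1,2,3,4,6,7,8,9} → only 5 remains.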